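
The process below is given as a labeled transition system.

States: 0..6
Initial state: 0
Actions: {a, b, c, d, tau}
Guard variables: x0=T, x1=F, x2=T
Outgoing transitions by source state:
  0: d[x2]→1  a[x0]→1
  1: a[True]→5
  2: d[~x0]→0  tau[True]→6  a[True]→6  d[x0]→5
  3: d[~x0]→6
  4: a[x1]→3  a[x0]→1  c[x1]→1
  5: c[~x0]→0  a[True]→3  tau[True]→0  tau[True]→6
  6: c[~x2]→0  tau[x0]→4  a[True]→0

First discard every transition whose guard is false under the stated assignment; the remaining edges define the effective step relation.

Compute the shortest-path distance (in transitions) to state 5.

Answer: 2

Analysis:
Breadth-first toward 5:
  depth 0: {0}
  depth 1: {1}
  depth 2: {5}
5 enters at depth 2; path a·a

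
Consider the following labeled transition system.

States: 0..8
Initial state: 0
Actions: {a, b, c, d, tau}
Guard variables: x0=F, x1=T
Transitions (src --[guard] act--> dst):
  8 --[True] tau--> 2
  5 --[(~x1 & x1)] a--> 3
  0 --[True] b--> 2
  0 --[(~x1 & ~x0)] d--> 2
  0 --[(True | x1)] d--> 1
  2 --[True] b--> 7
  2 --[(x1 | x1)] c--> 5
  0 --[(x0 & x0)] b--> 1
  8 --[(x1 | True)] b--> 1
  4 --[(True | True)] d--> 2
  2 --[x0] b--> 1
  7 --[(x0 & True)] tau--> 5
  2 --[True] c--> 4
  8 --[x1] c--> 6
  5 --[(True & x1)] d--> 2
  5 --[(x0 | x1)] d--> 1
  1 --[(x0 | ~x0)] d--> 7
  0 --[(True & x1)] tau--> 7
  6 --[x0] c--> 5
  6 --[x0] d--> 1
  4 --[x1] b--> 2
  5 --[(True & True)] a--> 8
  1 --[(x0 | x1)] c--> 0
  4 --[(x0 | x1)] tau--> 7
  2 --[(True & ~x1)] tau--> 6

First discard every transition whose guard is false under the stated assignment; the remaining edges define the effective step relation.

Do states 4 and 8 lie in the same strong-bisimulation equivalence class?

Compute ~ classes (split until stable):
  P[0] = {{0,1,2,3,4,5,6,7,8}}
  P[1] = {{0,4},{1},{2},{3,6,7},{5},{8}}
  P[2] = {{0},{1},{2},{3,6,7},{4},{5},{8}}
7 equivalence class(es) (converged in 3)
class of 4: {4}; class of 8: {8}

Answer: NOT BISIMILAR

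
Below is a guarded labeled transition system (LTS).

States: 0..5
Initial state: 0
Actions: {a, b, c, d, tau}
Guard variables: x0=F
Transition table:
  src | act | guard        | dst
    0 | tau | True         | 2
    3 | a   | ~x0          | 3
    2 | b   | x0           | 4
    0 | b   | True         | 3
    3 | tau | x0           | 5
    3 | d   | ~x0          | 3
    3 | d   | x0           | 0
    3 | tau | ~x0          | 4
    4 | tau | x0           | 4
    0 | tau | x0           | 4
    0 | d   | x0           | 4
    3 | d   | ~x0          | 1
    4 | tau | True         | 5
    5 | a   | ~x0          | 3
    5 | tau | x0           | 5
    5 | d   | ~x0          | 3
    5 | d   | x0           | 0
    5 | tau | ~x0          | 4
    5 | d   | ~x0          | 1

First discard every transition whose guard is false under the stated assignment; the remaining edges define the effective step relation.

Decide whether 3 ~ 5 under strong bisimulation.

Answer: BISIMILAR

Trace:
Bisimulation quotient by refinement:
  π0 = {{0,1,2,3,4,5}}
  π1 = {{0},{1,2},{3,5},{4}}
Fixed point at round 2; 4 class(es).
class of 3: {3,5}; class of 5: {3,5}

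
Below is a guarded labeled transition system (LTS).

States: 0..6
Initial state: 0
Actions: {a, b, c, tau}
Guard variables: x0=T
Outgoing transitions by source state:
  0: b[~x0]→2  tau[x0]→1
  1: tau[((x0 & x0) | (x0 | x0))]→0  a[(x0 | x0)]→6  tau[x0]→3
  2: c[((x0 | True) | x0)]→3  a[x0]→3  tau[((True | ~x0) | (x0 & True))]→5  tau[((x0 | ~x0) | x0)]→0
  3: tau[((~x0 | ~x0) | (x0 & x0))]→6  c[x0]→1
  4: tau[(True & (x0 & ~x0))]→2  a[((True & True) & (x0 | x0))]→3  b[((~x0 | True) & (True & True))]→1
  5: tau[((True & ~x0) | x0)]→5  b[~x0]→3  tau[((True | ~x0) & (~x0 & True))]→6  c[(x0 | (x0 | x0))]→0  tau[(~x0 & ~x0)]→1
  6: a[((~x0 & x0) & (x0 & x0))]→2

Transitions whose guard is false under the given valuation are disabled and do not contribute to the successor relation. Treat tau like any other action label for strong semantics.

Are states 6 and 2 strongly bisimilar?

Refine partition for ~:
  round 0: {{0,1,2,3,4,5,6}}
  round 1: {{0},{1},{2},{3,5},{4},{6}}
  round 2: {{0},{1},{2},{3},{4},{5},{6}}
7 equivalence class(es) (converged in 3)
class of 6: {6}; class of 2: {2}

Answer: NOT BISIMILAR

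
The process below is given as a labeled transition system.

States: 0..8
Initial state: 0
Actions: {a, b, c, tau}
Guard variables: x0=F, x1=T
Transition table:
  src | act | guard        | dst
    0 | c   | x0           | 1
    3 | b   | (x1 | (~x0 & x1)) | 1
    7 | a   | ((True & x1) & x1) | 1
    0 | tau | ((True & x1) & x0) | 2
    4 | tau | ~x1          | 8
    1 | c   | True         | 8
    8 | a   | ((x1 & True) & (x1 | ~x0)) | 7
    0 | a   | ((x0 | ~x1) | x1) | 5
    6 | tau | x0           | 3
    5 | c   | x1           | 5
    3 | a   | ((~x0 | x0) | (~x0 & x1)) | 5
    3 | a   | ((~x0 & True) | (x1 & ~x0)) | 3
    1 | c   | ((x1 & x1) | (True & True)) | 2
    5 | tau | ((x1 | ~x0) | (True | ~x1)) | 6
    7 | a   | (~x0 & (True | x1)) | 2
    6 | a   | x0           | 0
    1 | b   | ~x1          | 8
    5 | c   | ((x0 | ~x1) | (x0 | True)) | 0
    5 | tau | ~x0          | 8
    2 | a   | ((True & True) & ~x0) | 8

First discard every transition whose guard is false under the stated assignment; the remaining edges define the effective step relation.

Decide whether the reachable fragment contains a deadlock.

Answer: DEADLOCK at state 6

Trace:
Reachable = {0,1,2,5,6,7,8}
  0: a→5  [1 out]
  1: c→2  c→8  [2 out]
  2: a→8  [1 out]
  5: c→0  c→5  tau→6  tau→8  [4 out]
  6: ∅  [no exit]
  7: a→1  a→2  [2 out]
  8: a→7  [1 out]
witness 6: a·tau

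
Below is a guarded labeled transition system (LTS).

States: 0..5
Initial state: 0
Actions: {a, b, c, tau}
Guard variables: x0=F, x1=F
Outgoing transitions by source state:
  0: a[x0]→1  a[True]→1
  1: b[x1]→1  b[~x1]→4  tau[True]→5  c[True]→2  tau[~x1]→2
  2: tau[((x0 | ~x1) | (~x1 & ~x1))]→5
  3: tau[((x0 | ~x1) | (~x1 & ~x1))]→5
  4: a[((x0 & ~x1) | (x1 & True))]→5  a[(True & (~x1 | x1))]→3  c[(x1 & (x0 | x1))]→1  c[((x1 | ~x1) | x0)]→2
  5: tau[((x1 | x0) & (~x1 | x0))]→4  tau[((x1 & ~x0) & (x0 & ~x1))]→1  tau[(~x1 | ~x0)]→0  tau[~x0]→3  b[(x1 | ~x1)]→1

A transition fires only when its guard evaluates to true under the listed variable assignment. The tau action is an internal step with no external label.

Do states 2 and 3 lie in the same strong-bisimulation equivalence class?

Refine partition for ~:
  round 0: {{0,1,2,3,4,5}}
  round 1: {{0},{1},{2,3},{4},{5}}
Fixed point at round 2; 5 class(es).
class of 2: {2,3}; class of 3: {2,3}

Answer: BISIMILAR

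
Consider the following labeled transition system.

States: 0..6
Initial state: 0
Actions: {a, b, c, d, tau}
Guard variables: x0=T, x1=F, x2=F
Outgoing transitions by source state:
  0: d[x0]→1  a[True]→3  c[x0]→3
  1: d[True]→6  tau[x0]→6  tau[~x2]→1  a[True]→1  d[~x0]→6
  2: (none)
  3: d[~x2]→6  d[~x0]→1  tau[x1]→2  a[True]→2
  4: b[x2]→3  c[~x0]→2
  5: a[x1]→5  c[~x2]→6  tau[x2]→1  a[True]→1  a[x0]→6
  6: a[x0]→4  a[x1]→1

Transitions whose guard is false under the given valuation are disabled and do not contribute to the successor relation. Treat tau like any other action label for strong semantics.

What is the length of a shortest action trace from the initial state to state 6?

Answer: 2

Working:
Layered search for 6:
  L0 = {0}
  L1 = {1,3}
  L2 = {2,6}
depth(6)=2, e.g. a·d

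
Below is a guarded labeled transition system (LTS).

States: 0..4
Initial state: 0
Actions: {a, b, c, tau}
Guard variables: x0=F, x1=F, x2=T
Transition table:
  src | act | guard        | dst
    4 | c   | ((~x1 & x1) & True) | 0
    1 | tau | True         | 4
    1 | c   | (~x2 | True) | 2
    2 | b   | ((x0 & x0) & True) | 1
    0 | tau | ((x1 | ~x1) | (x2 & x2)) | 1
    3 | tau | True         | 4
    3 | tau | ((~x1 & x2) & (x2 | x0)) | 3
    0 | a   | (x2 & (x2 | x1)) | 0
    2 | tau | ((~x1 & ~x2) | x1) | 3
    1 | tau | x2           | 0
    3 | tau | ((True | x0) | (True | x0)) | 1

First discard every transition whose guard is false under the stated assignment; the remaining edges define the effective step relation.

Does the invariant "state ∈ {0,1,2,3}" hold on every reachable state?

Allowed set {0,1,2,3}
Reach set: {0,1,2,4}
  0: safe
  1: safe
  2: safe
  4: ✗ unsafe
reach 4 via tau·tau — violates

Answer: INVARIANT VIOLATED at state 4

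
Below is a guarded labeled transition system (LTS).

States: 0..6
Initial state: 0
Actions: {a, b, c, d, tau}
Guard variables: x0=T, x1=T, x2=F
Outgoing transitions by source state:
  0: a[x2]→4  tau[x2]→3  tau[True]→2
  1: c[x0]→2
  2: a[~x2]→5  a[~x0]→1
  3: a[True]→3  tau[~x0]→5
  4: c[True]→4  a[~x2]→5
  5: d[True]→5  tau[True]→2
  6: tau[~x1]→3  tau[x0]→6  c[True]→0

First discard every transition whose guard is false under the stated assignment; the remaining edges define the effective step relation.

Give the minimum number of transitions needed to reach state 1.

Answer: UNREACHABLE

Trace:
Layered search for 1:
  depth 0: {0}
  depth 1: {2}
  depth 2: {5}
1 never appears.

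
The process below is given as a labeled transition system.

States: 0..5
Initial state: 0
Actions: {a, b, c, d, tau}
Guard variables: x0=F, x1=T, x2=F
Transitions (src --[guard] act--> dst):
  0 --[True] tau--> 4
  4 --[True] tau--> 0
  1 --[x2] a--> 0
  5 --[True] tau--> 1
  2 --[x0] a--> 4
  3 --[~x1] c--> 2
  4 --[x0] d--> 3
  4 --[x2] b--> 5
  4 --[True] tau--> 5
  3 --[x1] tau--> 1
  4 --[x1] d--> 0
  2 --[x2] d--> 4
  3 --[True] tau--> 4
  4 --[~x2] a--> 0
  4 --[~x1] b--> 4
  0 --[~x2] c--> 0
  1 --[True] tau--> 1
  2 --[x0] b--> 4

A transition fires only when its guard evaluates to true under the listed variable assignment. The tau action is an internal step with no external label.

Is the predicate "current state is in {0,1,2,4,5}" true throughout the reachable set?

Answer: INVARIANT HOLDS

Working:
Inv-set: {0,1,2,4,5}
Reach set: {0,1,4,5}
  0: ✓
  1: ✓
  4: ✓
  5: ✓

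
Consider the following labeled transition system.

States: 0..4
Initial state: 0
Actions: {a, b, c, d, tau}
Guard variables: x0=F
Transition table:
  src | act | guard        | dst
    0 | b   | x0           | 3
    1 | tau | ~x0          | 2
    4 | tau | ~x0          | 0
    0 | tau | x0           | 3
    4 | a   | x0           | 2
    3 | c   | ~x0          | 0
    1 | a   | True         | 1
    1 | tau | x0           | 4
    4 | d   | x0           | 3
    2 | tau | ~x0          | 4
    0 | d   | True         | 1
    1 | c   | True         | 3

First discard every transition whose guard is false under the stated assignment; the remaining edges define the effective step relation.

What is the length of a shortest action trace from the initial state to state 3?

Breadth-first toward 3:
  L0 = {0}
  L1 = {1}
  L2 = {2,3}
first hit 3 at d=2 via d·c

Answer: 2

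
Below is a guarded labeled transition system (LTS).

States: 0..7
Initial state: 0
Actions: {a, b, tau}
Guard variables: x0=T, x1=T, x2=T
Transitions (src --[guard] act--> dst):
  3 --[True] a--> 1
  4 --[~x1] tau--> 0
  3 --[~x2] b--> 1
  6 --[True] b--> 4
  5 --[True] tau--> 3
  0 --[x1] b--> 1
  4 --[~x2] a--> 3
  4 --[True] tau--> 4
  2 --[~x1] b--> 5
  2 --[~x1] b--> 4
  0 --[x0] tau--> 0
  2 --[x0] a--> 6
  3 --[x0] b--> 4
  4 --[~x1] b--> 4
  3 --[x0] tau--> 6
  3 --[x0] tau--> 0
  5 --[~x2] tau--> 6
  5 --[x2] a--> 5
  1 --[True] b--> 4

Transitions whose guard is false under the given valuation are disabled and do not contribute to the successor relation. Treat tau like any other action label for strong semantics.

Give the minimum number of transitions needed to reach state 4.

Layered search for 4:
  depth 0: {0}
  depth 1: {1}
  depth 2: {4}
depth(4)=2, e.g. b·b

Answer: 2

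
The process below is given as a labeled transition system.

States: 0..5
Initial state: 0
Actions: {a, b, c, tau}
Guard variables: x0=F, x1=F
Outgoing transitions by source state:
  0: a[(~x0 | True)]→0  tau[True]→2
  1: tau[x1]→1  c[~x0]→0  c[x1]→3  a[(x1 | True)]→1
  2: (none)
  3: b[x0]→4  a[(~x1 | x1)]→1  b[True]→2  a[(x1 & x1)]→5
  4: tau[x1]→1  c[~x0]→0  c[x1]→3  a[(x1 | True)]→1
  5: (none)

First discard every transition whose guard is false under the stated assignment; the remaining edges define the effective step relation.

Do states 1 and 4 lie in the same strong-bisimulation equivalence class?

Refine partition for ~:
  π0 = {{0,1,2,3,4,5}}
  π1 = {{0},{1,4},{2,5},{3}}
Fixed point at round 2; 4 class(es).
class of 1: {1,4}; class of 4: {1,4}

Answer: BISIMILAR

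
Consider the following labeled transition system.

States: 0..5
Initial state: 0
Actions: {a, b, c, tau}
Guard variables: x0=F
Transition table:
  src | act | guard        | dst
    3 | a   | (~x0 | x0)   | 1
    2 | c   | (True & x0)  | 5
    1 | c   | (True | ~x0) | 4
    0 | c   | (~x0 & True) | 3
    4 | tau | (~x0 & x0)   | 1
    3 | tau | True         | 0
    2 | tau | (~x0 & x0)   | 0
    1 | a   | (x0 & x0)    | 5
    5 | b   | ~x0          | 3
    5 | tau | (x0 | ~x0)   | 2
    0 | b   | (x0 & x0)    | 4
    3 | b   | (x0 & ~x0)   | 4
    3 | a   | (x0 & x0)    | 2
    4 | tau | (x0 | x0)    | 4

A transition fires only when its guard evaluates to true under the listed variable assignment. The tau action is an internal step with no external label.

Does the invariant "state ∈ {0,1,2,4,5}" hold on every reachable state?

Answer: INVARIANT VIOLATED at state 3

Working:
Allowed set {0,1,2,4,5}
Reach set: {0,1,3,4}
  0: ok
  1: ok
  3: outside
  4: ok
reach 3 via c — violates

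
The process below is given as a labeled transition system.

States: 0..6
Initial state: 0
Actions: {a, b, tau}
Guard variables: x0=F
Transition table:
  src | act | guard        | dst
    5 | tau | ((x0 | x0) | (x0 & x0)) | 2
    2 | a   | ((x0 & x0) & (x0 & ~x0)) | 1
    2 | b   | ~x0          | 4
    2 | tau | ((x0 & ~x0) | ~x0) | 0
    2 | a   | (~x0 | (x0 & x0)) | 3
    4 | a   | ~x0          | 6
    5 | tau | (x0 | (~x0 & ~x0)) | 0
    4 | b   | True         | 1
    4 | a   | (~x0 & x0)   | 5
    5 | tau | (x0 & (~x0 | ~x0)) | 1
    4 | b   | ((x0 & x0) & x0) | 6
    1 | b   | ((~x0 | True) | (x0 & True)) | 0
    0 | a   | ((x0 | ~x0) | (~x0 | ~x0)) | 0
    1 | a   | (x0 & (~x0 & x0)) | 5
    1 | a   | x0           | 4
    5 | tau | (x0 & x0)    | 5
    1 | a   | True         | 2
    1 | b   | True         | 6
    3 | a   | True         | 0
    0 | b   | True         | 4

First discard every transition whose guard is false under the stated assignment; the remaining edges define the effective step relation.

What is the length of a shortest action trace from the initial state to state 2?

Answer: 3

Analysis:
Breadth-first toward 2:
  L0 = {0}
  L1 = {4}
  L2 = {1,6}
  L3 = {2}
depth(2)=3, e.g. b·b·a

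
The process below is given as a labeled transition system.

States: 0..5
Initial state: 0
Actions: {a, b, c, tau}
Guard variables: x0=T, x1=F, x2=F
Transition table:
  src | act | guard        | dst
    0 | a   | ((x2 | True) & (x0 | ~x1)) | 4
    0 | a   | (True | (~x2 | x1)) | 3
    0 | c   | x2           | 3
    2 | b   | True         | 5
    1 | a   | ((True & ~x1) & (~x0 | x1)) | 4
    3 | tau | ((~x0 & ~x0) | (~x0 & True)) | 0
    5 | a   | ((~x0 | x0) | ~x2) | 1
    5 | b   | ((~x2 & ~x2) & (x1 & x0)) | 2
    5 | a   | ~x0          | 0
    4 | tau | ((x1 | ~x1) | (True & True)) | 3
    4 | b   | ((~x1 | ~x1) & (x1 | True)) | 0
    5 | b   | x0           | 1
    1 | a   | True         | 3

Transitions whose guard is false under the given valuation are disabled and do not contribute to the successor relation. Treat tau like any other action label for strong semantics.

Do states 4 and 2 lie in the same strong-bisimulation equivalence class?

Bisimulation quotient by refinement:
  round 0: {{0,1,2,3,4,5}}
  round 1: {{0,1},{2},{3},{4},{5}}
  round 2: {{0},{1},{2},{3},{4},{5}}
Fixed point at round 3; 6 class(es).
[4]={4}  [2]={2}

Answer: NOT BISIMILAR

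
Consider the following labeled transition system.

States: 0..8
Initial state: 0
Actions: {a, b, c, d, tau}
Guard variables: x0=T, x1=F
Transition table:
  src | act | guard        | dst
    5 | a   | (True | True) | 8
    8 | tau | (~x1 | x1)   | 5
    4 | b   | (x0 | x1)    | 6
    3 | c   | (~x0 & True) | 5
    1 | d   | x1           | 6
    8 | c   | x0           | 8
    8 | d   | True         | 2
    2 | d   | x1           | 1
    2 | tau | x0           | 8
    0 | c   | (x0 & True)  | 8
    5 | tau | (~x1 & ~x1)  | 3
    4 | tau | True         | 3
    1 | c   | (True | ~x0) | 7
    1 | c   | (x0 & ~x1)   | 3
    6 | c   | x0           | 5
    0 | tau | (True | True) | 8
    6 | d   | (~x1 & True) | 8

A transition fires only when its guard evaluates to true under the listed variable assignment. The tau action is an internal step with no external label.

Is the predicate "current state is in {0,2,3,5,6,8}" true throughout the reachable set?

Inv-set: {0,2,3,5,6,8}
R = {0,2,3,5,8}
  0: safe
  2: safe
  3: safe
  5: safe
  8: safe

Answer: INVARIANT HOLDS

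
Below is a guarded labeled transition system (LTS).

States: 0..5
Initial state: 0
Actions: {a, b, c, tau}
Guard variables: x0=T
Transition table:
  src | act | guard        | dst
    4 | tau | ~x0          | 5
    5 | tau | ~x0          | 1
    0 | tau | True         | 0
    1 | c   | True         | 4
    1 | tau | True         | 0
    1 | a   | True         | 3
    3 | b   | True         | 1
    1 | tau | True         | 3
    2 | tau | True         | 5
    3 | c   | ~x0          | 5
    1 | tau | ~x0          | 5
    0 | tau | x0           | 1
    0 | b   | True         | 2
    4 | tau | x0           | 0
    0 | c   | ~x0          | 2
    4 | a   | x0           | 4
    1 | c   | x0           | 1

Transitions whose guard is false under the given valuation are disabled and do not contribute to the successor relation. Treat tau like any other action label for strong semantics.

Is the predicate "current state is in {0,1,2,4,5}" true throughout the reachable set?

Inv-set: {0,1,2,4,5}
Reachable = {0,1,2,3,4,5}
  0: safe
  1: safe
  2: safe
  3: outside
  4: safe
  5: safe
witness against invariant: tau·tau → 3

Answer: INVARIANT VIOLATED at state 3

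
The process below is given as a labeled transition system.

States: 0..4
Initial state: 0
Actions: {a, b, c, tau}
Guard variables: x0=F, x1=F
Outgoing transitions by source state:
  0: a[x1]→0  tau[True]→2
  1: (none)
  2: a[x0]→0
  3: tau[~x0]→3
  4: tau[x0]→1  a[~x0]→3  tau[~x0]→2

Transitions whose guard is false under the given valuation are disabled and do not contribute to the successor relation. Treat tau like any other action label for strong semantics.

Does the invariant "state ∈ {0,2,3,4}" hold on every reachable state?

Answer: INVARIANT HOLDS

Trace:
Allowed set {0,2,3,4}
Reachable = {0,2}
  0: safe
  2: safe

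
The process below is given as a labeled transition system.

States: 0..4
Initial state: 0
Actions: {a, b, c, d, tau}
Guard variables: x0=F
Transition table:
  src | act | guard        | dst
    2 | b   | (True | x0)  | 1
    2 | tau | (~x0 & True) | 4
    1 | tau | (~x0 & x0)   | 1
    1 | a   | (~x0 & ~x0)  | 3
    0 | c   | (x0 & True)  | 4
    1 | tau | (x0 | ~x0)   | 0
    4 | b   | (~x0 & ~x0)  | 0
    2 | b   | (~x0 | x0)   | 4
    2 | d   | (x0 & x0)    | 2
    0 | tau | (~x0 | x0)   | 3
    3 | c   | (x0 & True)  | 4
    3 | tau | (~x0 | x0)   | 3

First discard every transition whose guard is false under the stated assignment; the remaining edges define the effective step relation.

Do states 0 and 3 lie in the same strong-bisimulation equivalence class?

Compute ~ classes (split until stable):
  P[0] = {{0,1,2,3,4}}
  P[1] = {{0,3},{1},{2},{4}}
Fixed point at round 2; 4 class(es).
0∈{0,3}, 3∈{0,3}

Answer: BISIMILAR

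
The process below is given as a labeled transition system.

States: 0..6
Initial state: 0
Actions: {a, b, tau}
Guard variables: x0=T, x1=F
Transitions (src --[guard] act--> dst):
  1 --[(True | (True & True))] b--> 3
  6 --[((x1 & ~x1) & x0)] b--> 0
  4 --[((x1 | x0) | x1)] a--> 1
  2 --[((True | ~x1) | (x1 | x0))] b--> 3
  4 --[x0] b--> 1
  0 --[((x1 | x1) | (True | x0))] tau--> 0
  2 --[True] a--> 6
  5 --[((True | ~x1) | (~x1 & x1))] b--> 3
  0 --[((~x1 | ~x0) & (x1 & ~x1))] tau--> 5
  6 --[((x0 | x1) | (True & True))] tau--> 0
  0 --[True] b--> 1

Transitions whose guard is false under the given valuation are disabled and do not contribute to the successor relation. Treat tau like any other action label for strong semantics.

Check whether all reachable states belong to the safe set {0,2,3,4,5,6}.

Inv-set: {0,2,3,4,5,6}
R = {0,1,3}
  0: ok
  1: outside
  3: ok
witness against invariant: b → 1

Answer: INVARIANT VIOLATED at state 1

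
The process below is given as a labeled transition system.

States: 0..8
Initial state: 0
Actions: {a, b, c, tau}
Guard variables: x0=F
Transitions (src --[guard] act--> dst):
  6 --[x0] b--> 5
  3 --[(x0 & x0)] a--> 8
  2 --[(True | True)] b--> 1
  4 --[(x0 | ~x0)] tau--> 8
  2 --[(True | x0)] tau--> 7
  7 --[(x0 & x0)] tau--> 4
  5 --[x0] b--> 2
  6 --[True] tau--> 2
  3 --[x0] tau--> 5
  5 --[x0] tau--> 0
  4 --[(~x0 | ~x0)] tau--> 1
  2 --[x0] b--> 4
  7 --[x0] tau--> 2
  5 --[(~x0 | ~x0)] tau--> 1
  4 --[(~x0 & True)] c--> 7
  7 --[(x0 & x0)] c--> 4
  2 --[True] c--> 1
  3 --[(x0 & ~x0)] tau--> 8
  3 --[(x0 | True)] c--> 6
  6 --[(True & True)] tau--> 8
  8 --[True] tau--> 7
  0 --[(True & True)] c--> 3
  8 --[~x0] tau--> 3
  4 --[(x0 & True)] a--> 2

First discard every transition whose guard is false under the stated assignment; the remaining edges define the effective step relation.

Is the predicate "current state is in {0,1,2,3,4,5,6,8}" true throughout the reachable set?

Inv-set: {0,1,2,3,4,5,6,8}
R = {0,1,2,3,6,7,8}
  0: ✓
  1: ✓
  2: ✓
  3: ✓
  6: ✓
  7: VIOLATES
  8: ✓
reach 7 via c·c·tau·tau — violates

Answer: INVARIANT VIOLATED at state 7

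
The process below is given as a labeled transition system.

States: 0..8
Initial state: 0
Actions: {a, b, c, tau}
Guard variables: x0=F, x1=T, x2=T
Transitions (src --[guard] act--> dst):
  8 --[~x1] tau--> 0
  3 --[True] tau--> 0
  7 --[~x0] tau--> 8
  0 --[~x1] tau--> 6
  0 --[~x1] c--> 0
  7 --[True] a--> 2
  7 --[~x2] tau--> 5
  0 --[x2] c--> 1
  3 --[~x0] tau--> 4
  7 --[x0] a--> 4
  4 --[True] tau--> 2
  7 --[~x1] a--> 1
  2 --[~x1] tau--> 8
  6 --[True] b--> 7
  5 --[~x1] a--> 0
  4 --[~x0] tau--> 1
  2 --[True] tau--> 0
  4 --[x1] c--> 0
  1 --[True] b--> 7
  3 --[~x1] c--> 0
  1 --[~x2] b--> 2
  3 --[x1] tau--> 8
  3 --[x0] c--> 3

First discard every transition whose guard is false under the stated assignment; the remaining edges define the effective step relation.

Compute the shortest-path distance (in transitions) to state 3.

Breadth-first toward 3:
  depth 0: {0}
  depth 1: {1}
  depth 2: {7}
  depth 3: {2,8}
3 never appears.

Answer: UNREACHABLE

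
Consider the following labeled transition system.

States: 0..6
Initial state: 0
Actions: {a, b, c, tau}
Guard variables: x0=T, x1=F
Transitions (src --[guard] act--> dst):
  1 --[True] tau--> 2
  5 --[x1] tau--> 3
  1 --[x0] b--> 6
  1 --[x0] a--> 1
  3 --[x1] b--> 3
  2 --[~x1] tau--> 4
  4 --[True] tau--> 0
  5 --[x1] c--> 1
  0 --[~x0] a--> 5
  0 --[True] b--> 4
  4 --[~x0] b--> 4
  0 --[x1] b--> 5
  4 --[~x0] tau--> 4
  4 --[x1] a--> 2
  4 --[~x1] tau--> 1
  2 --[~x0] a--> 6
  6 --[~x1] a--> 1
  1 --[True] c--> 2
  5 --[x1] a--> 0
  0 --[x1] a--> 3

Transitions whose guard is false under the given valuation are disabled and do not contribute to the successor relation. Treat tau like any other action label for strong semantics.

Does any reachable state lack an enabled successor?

Answer: DEADLOCK-FREE

Working:
Reach set: {0,1,2,4,6}
  0: b→4  [1 out]
  1: a→1  b→6  c→2  tau→2  [4 out]
  2: tau→4  [1 out]
  4: tau→0  tau→1  [2 out]
  6: a→1  [1 out]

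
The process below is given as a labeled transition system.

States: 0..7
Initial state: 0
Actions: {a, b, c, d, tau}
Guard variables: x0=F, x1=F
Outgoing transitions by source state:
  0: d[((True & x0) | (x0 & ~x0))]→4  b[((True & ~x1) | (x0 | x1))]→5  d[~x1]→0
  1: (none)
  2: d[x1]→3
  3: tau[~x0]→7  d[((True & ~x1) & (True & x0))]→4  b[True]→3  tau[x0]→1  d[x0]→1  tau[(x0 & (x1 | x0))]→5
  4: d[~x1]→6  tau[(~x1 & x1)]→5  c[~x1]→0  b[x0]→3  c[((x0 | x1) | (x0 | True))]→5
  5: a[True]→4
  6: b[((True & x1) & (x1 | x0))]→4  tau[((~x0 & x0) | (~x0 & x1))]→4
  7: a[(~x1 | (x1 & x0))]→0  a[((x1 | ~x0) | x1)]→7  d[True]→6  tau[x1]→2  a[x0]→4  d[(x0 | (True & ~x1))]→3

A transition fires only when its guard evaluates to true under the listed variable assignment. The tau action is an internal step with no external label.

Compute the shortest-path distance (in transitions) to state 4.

Answer: 2

Trace:
Layered search for 4:
  Layer 0: {0}
  Layer 1: {5}
  Layer 2: {4}
first hit 4 at d=2 via b·a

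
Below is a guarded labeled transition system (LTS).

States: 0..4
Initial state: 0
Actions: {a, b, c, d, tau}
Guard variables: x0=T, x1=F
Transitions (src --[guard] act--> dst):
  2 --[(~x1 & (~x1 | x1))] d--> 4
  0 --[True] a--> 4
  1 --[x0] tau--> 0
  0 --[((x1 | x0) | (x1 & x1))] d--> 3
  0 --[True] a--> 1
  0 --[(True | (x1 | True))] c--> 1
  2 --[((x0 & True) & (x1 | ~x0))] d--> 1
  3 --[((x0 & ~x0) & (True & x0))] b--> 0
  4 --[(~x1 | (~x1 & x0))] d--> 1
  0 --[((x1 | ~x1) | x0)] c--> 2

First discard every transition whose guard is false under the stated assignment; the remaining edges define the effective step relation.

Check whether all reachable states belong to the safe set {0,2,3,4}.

Safe = {0,2,3,4}
R = {0,1,2,3,4}
  0: ✓
  1: VIOLATES
  2: ✓
  3: ✓
  4: ✓
witness against invariant: a → 1

Answer: INVARIANT VIOLATED at state 1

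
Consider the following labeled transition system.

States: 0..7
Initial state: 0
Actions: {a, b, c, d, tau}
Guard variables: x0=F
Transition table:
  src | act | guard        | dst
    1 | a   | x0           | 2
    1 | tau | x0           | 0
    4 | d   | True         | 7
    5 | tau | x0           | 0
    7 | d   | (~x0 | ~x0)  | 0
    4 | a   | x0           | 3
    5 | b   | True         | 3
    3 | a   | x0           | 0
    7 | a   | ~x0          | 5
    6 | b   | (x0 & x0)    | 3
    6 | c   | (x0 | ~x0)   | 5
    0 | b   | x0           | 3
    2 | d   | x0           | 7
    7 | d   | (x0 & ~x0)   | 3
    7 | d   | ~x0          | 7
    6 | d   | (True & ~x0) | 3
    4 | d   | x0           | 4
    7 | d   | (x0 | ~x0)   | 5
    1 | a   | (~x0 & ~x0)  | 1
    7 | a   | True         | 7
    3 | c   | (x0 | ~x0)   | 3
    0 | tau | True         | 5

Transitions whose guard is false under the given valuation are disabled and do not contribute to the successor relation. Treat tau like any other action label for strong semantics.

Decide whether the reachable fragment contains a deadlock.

Answer: DEADLOCK-FREE

Analysis:
Reachable = {0,3,5}
  0: tau→5  [1 exit(s)]
  3: c→3  [1 exit(s)]
  5: b→3  [1 exit(s)]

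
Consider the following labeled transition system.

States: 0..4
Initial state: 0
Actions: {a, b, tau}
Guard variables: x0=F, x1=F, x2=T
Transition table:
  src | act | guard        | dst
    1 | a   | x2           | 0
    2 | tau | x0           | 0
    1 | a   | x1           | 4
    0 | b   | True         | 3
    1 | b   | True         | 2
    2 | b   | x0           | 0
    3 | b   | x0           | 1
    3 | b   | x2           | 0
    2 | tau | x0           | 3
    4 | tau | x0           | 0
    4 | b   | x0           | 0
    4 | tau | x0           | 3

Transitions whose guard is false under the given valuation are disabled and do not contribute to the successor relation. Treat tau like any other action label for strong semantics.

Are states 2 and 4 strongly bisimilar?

Bisimulation quotient by refinement:
  round 0: {{0,1,2,3,4}}
  round 1: {{0,3},{1},{2,4}}
Fixed point at round 2; 3 class(es).
2∈{2,4}, 4∈{2,4}

Answer: BISIMILAR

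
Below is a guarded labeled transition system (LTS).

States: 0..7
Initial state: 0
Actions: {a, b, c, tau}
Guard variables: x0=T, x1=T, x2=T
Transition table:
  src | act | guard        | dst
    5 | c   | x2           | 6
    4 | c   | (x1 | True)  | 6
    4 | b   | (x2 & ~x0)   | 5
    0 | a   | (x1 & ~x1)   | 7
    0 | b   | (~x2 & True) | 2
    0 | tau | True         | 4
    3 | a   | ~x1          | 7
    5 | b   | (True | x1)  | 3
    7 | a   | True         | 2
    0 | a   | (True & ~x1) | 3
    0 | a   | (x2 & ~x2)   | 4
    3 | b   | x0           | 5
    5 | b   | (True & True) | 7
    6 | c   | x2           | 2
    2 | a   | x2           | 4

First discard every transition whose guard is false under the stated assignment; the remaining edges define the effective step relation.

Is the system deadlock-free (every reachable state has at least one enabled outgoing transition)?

R = {0,2,4,6}
  0: tau→4  [deg 1]
  2: a→4  [deg 1]
  4: c→6  [deg 1]
  6: c→2  [deg 1]

Answer: DEADLOCK-FREE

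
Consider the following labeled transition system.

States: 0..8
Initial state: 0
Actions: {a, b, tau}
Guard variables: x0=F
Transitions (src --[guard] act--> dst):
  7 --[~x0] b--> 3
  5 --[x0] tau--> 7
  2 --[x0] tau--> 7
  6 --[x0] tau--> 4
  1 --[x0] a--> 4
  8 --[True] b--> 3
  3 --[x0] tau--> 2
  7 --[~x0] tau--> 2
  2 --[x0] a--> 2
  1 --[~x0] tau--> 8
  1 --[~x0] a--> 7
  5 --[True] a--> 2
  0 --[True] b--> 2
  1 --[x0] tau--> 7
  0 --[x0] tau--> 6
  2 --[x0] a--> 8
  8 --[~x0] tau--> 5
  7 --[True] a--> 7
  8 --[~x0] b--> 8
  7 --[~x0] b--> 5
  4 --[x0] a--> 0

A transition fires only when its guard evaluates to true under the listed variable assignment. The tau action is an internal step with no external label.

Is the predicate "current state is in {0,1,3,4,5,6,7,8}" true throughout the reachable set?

Allowed set {0,1,3,4,5,6,7,8}
R = {0,2}
  0: safe
  2: VIOLATES
reach 2 via b — violates

Answer: INVARIANT VIOLATED at state 2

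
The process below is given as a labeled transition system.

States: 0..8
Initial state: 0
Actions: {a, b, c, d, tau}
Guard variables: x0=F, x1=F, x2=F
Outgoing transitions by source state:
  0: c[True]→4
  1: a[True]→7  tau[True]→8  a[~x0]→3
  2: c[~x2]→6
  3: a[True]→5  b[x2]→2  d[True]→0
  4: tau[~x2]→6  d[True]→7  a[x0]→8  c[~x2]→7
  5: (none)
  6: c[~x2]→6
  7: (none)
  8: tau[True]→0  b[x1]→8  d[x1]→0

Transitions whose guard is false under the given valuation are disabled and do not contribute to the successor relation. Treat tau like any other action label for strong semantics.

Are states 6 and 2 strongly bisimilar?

Answer: BISIMILAR

Trace:
Compute ~ classes (split until stable):
  π0 = {{0,1,2,3,4,5,6,7,8}}
  π1 = {{0,2,6},{1},{3},{4},{5,7},{8}}
  π2 = {{0},{1},{2,6},{3},{4},{5,7},{8}}
7 equivalence class(es) (converged in 3)
[6]={2,6}  [2]={2,6}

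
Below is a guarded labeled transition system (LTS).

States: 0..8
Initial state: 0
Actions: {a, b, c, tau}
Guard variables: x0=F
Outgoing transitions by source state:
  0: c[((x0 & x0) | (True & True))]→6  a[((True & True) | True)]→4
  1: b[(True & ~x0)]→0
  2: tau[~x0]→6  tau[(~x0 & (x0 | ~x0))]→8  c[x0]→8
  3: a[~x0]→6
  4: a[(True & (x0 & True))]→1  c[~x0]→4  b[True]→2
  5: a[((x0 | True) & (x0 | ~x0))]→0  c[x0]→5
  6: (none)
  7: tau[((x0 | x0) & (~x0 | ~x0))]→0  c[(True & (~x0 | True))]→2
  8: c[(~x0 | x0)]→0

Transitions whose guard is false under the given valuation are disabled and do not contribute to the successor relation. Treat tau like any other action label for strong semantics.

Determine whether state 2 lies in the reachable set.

Answer: REACHABLE

Working:
Guard filter leaves 11 enabled edge(s).
L0 = {0}
L1 = {4,6}  now seen {0,4,6}
L2 = {2}  now seen {0,2,4,6}
L3 = {8}  now seen {0,2,4,6,8}
Reachable = {0,2,4,6,8}
Path to 2: a·b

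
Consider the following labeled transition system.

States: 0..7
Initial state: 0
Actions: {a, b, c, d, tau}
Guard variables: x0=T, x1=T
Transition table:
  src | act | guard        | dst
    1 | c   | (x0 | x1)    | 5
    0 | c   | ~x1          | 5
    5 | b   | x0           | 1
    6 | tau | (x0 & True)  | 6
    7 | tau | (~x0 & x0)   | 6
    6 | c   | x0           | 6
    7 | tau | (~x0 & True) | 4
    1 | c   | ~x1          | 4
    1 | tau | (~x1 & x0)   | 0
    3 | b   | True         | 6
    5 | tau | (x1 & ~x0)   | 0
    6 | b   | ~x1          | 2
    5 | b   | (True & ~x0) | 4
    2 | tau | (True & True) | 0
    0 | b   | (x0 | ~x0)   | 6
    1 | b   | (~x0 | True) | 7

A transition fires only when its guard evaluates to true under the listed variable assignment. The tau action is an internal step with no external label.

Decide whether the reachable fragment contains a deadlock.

Answer: DEADLOCK-FREE

Working:
Reach set: {0,6}
  0: b→6  [1 exit(s)]
  6: c→6  tau→6  [2 exit(s)]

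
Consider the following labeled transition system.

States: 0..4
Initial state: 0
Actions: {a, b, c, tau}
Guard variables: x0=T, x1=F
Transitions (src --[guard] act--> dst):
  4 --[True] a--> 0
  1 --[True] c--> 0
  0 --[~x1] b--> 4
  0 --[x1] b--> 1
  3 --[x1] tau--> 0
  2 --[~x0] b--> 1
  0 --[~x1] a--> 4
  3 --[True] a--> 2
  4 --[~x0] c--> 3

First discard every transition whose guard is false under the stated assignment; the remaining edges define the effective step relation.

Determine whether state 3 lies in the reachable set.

Guard filter leaves 5 enabled edge(s).
L0 = {0}
L1 = {4}  cumulative {0,4}
Reach set: {0,4}

Answer: UNREACHABLE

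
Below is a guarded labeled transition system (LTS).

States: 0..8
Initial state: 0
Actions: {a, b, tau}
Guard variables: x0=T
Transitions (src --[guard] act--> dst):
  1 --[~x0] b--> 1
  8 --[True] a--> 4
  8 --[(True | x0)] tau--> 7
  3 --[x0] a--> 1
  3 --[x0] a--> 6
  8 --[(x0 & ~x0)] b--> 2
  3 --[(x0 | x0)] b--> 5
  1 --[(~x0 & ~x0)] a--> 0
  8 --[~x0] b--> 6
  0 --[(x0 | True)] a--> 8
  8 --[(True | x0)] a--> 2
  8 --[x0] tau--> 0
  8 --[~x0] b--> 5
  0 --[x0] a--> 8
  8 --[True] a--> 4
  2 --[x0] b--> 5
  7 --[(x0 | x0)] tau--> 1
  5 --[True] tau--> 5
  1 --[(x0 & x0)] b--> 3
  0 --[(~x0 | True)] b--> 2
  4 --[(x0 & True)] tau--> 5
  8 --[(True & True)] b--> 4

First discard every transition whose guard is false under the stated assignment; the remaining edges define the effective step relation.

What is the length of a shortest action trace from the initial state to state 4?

Layered search for 4:
  Layer 0: {0}
  Layer 1: {2,8}
  Layer 2: {4,5,7}
first hit 4 at d=2 via a·a

Answer: 2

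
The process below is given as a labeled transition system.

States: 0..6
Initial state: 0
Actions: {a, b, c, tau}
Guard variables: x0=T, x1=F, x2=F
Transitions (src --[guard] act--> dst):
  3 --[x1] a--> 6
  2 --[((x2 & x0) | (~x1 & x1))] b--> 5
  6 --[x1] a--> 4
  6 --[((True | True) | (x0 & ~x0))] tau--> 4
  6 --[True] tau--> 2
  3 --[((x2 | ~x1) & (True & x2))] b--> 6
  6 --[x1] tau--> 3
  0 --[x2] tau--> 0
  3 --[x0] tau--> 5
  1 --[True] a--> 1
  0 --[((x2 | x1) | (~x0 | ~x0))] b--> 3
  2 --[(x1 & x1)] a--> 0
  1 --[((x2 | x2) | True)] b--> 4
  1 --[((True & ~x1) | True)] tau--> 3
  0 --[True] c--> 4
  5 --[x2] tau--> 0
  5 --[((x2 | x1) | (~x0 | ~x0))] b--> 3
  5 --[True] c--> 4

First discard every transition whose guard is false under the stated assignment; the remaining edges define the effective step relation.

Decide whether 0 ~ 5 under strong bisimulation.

Bisimulation quotient by refinement:
  π0 = {{0,1,2,3,4,5,6}}
  π1 = {{0,5},{1},{2,4},{3,6}}
  π2 = {{0,5},{1},{2,4},{3},{6}}
stable after 3 split(s): 5 block(s)
class of 0: {0,5}; class of 5: {0,5}

Answer: BISIMILAR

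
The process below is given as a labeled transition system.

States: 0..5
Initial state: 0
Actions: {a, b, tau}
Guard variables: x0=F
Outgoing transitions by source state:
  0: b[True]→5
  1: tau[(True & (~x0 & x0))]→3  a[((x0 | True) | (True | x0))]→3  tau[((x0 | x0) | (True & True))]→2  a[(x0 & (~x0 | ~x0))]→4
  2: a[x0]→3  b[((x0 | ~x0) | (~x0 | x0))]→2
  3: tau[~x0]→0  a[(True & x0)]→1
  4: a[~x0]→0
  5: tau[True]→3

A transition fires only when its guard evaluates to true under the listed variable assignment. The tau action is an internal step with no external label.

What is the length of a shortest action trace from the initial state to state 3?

Layered search for 3:
  Layer 0: {0}
  Layer 1: {5}
  Layer 2: {3}
first hit 3 at d=2 via b·tau

Answer: 2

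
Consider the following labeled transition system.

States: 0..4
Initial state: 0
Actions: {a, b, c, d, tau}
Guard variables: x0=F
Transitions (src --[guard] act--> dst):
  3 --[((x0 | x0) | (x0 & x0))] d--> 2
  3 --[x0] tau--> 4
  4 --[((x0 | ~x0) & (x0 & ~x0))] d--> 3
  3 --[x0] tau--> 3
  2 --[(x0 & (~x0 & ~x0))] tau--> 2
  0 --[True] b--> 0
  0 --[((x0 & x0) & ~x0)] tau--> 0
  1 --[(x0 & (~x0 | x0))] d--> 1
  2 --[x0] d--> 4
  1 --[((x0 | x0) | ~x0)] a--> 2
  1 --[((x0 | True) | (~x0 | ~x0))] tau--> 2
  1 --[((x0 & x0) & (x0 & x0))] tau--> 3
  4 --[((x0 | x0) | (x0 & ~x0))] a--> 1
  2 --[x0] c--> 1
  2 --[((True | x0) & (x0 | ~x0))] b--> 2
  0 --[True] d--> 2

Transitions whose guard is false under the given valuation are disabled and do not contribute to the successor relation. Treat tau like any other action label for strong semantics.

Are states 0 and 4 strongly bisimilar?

Answer: NOT BISIMILAR

Working:
Compute ~ classes (split until stable):
  round 0: {{0,1,2,3,4}}
  round 1: {{0},{1},{2},{3,4}}
Fixed point at round 2; 4 class(es).
0∈{0}, 4∈{3,4}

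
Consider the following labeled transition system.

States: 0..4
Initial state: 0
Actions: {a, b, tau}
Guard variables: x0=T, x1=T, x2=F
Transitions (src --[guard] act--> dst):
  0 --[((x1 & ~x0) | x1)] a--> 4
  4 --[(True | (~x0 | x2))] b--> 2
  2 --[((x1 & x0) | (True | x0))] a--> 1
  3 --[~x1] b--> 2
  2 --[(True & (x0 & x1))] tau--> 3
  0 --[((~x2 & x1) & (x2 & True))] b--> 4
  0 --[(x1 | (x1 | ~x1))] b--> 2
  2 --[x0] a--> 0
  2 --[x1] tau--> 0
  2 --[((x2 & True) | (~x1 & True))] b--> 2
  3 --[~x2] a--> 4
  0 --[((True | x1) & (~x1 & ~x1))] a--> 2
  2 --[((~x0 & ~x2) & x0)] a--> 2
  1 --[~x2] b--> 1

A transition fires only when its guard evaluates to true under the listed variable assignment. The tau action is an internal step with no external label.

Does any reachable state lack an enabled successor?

Reachable = {0,1,2,3,4}
  0: a→4  b→2  [2 exit(s)]
  1: b→1  [1 exit(s)]
  2: a→0  a→1  tau→0  tau→3  [4 exit(s)]
  3: a→4  [1 exit(s)]
  4: b→2  [1 exit(s)]

Answer: DEADLOCK-FREE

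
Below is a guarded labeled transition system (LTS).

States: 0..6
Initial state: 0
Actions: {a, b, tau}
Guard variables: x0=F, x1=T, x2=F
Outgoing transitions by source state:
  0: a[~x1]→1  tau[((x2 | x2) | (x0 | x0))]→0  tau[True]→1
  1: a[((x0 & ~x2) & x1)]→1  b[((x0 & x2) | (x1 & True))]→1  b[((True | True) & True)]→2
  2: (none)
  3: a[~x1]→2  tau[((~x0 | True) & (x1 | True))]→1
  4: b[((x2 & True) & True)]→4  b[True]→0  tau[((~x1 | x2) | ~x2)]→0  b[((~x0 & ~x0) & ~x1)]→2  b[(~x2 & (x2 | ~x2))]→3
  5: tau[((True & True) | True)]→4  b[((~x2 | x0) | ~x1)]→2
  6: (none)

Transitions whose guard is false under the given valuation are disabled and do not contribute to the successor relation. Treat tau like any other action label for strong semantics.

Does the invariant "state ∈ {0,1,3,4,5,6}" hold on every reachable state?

Allowed set {0,1,3,4,5,6}
Reachable = {0,1,2}
  0: ok
  1: ok
  2: ✗ unsafe
counterexample path to 2: tau·b

Answer: INVARIANT VIOLATED at state 2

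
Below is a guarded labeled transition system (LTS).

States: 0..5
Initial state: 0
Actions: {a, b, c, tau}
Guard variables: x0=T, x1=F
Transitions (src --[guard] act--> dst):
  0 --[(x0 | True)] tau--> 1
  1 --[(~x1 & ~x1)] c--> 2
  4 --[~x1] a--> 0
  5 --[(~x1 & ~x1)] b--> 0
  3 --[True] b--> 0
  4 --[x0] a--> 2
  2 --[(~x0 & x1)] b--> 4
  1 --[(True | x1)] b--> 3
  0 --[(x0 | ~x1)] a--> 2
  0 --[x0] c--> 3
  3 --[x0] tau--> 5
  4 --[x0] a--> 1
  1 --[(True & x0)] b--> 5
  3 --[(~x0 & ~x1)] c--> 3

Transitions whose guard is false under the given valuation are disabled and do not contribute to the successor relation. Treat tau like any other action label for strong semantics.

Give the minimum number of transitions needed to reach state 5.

Answer: 2

Working:
Layered search for 5:
  depth 0: {0}
  depth 1: {1,2,3}
  depth 2: {5}
depth(5)=2, e.g. c·tau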